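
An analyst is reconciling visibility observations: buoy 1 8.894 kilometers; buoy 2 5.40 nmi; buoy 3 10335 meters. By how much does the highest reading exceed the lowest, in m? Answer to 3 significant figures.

1440 m

buoy 1: 8.894 km = 8894.00 m.
buoy 2: 5.40 nmi = 10000.80 m.
Spread: 10335.00 − 8894.00 = 1440 m.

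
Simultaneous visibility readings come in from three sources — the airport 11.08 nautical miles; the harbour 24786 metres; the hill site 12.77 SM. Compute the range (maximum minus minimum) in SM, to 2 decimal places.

the airport: 11.08 nmi = 12.7506 SM.
the harbour: 24786 m = 15.4013 SM.
Spread: 15.4013 − 12.7506 = 2.65 SM.

2.65 SM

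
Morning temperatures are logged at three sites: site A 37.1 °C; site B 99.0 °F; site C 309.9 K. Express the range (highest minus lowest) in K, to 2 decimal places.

site B: 99.0 °F = 37.222 °C.
site C: 309.9 K = 36.750 °C.
Spread: 37.222 − 36.750 = 0.472 °C.

0.47 K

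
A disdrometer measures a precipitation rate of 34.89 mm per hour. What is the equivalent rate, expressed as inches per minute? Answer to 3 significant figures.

34.89 mm/hour × 0.0393701 in/mm × 0.0166667 hour/minute = 0.0229 in/minute.

0.0229 in/minute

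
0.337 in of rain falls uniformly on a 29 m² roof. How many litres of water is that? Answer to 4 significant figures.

248.2 litres

Depth: 0.337 in × 25.4 = 8.5598 mm.
1 mm over 1 m² is 1 L, so volume = 8.5598 × 29 = 248.2342 L ≈ 248.2 L.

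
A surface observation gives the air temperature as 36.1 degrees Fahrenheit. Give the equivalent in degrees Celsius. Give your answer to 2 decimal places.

2.28 °C

°C = (°F − 32) × 5/9 = (36.1 − 32) / 1.8 = 2.28 °C.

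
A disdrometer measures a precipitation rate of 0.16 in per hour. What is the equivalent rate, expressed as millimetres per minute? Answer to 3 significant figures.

0.16 in/hour × 25.4 mm/in × 0.0166667 hour/minute = 0.0677 mm/minute.

0.0677 mm/minute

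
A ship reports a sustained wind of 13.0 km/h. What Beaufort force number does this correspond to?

Beaufort force 3

13.0 km/h = 3.6 m/s, which is Beaufort 3 (gentle breeze, 3.4–5.4 m/s).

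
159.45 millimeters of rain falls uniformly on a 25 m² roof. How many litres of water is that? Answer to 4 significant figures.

3986 litres

1 mm over 1 m² is 1 L, so volume = 159.45 × 25 = 3986.25 L ≈ 3986 L.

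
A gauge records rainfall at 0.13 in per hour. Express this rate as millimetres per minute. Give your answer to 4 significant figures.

0.13 in/hour × 25.4 mm/in × 0.0166667 hour/minute = 0.05503 mm/minute.

0.05503 mm/minute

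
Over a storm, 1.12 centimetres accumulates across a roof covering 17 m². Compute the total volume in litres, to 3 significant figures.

190 litres

Depth: 1.12 cm × 10 = 11.2 mm.
1 mm over 1 m² is 1 L, so volume = 11.2 × 17 = 190.4 L ≈ 190 L.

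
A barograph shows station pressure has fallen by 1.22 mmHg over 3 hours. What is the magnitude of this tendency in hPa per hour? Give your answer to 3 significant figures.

0.542 hPa per hour

1.22 mmHg / 3 h × 1.33322 hPa/mmHg = 0.542 hPa/h.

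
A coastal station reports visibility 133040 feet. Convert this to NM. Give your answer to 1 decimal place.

1 ft = 0.000164579 nmi, so 133040 × 0.000164579 = 21.9 nmi.

21.9 nmi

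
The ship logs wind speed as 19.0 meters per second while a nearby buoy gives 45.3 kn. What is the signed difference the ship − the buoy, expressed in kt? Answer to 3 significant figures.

the ship: 19.0 m/s = 36.9330 kt.
Difference: 36.9330 − 45.3000 = -8.37 kt.

-8.37 kt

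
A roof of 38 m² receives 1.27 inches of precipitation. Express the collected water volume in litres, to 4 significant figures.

1226 litres

Depth: 1.27 in × 25.4 = 32.258 mm.
1 mm over 1 m² is 1 L, so volume = 32.258 × 38 = 1225.804 L ≈ 1226 L.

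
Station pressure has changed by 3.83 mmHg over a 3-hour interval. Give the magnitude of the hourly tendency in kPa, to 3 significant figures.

0.170 kPa per hour

3.83 mmHg / 3 h × 0.133322 kPa/mmHg = 0.170 kPa/h.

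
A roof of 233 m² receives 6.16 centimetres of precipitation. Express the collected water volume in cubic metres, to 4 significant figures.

14.35 cubic metres

Depth: 6.16 cm × 10 = 61.6 mm.
1 mm over 1 m² is 1 L, so volume = 61.6 × 233 = 14352.8 L = 14.35 m³.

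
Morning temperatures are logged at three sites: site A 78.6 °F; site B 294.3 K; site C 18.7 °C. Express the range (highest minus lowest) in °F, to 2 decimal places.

12.94 °F

site A: 78.6 °F = 25.889 °C.
site B: 294.3 K = 21.150 °C.
Spread: 25.889 − 18.700 = 7.189 °C = 12.94 °F.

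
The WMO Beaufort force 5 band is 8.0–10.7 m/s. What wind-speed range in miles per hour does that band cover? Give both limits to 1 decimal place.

17.9 to 23.9 mph

8.0–10.7 m/s × 2.237 = 17.9–23.9 mph.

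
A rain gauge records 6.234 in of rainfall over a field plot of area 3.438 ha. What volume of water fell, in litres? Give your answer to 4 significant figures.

Depth: 6.234 in × 25.4 = 158.3436 mm.
Area: 3.438 ha = 34380 m².
1 mm over 1 m² is 1 L, so volume = 158.3436 × 34380 = 5443853 L ≈ 5444000 L.

5444000 litres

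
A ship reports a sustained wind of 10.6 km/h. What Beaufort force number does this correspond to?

10.6 km/h = 2.9 m/s, which is Beaufort 2 (light breeze, 1.6–3.3 m/s).

Beaufort force 2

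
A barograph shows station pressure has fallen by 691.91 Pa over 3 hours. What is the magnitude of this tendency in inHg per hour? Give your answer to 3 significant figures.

0.0681 inHg per hour

691.91 Pa / 3 h × 0.0002953 inHg/Pa = 0.0681 inHg/h.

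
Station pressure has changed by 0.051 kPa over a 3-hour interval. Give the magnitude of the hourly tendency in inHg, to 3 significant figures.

0.051 kPa / 3 h × 0.2953 inHg/kPa = 0.00502 inHg/h.

0.00502 inHg per hour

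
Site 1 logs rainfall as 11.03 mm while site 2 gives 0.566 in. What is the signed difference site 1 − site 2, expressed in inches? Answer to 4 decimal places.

site 1: 11.03 mm = 0.434252 in.
Difference: 0.434252 − 0.566000 = -0.1317 in.

-0.1317 in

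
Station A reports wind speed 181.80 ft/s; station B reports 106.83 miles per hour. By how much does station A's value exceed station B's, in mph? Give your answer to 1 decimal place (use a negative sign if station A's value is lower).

station A: 181.80 ft/s = 123.955 mph.
Difference: 123.955 − 106.830 = 17.1 mph.

17.1 mph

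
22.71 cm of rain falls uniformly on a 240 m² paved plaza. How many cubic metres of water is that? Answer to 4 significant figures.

Depth: 22.71 cm × 10 = 227.1 mm.
1 mm over 1 m² is 1 L, so volume = 227.1 × 240 = 54504 L = 54.50 m³.

54.50 cubic metres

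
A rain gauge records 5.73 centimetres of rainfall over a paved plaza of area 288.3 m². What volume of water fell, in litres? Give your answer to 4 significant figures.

Depth: 5.73 cm × 10 = 57.3 mm.
1 mm over 1 m² is 1 L, so volume = 57.3 × 288.3 = 16519.59 L ≈ 16520 L.

16520 litres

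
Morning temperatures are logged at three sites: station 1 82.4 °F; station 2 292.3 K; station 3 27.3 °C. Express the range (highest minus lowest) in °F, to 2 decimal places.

station 1: 82.4 °F = 28.000 °C.
station 2: 292.3 K = 19.150 °C.
Spread: 28.000 − 19.150 = 8.850 °C = 15.93 °F.

15.93 °F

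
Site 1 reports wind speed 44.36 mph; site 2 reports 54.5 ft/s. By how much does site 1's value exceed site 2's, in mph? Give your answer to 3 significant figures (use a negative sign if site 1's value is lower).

7.20 mph

site 2: 54.5 ft/s = 37.1591 mph.
Difference: 44.3600 − 37.1591 = 7.20 mph.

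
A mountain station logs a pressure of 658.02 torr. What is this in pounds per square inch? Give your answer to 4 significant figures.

12.72 psi

1 mmHg = 0.0193368 psi, so 658.02 × 0.0193368 = 12.72 psi.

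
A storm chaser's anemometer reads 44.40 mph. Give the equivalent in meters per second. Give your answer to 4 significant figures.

19.85 m/s

1 mph = 0.44704 m/s, so 44.40 × 0.44704 = 19.85 m/s.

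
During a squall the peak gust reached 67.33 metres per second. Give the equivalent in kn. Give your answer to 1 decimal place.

130.9 kt

1 m/s = 1.94384 kt, so 67.33 × 1.94384 = 130.9 kt.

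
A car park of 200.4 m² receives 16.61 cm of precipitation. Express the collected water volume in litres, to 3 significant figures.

33300 litres

Depth: 16.61 cm × 10 = 166.1 mm.
1 mm over 1 m² is 1 L, so volume = 166.1 × 200.4 = 33286.44 L ≈ 33300 L.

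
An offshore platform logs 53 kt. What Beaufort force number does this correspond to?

Beaufort force 10

53 kt lies in the Beaufort 10 band (storm, 48–55 kt).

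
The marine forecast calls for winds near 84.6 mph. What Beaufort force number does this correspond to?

84.6 mph = 37.8 m/s, which is Beaufort 12 (hurricane force, ≥32.7 m/s).

Beaufort force 12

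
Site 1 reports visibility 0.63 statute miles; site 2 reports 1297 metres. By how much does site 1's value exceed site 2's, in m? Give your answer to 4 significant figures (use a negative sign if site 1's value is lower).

-283.1 m

site 1: 0.63 SM = 1013.887 m.
Difference: 1013.887 − 1297.000 = -283.1 m.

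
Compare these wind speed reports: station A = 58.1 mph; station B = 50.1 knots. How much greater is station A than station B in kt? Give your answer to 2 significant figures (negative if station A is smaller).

station A: 58.1 mph = 50.4875 kt.
Difference: 50.4875 − 50.1000 = 0.39 kt.

0.39 kt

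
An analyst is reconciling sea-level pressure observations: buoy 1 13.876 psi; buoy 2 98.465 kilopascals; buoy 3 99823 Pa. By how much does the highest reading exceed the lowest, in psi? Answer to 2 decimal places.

buoy 2: 98.465 kPa = 14.2811 psi.
buoy 3: 99823 Pa = 14.4781 psi.
Spread: 14.4781 − 13.8760 = 0.60 psi.

0.60 psi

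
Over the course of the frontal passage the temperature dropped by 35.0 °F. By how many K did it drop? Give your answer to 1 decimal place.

Converting a difference, only the 9/5 scale factor applies: ΔK = 35.0 × 0.5556 = 19.4 K.

19.4 K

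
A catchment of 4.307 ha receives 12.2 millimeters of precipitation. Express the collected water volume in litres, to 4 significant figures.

525500 litres

Area: 4.307 ha = 43070 m².
1 mm over 1 m² is 1 L, so volume = 12.2 × 43070 = 525454 L ≈ 525500 L.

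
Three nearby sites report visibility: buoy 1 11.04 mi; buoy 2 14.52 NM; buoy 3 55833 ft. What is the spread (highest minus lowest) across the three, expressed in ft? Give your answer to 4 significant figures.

buoy 1: 11.04 SM = 58291.20 ft.
buoy 2: 14.52 nmi = 88225.20 ft.
Spread: 88225.20 − 55833.00 = 32390 ft.

32390 ft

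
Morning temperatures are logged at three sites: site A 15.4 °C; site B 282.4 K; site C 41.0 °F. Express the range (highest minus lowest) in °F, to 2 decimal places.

site B: 282.4 K = 9.250 °C.
site C: 41.0 °F = 5.000 °C.
Spread: 15.400 − 5.000 = 10.400 °C = 18.72 °F.

18.72 °F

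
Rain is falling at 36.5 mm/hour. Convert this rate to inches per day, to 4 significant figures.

36.5 mm/hour × 0.0393701 in/mm × 24 hour/day = 34.49 in/day.

34.49 in/day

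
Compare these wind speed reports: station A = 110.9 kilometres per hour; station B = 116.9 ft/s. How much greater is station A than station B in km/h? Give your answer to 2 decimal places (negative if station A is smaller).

station B: 116.9 ft/s = 128.2720 km/h.
Difference: 110.9000 − 128.2720 = -17.37 km/h.

-17.37 km/h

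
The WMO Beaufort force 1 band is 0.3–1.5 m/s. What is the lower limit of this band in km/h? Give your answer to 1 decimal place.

0.3–1.5 m/s × 3.6 = 1.1–5.4 km/h.

1.1 km/h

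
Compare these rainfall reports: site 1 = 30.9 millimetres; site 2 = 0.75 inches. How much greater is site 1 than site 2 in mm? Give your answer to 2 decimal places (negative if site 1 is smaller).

site 2: 0.75 in = 19.0500 mm.
Difference: 30.9000 − 19.0500 = 11.85 mm.

11.85 mm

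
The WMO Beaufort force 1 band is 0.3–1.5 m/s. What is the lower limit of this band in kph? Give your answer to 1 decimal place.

0.3–1.5 m/s × 3.6 = 1.1–5.4 km/h.

1.1 km/h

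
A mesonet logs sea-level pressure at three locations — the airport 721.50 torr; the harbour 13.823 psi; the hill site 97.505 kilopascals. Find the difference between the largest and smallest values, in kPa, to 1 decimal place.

the airport: 721.50 mmHg = 96.192 kPa.
the harbour: 13.823 psi = 95.306 kPa.
Spread: 97.505 − 95.306 = 2.2 kPa.

2.2 kPa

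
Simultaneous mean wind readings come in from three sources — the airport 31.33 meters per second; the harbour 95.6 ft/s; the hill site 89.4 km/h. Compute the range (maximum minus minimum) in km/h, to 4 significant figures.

the airport: 31.33 m/s = 112.7880 km/h.
the harbour: 95.6 ft/s = 104.9000 km/h.
Spread: 112.7880 − 89.4000 = 23.39 km/h.

23.39 km/h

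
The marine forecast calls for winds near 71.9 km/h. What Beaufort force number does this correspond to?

71.9 km/h = 20.0 m/s, which is Beaufort 8 (gale, 17.2–20.7 m/s).

Beaufort force 8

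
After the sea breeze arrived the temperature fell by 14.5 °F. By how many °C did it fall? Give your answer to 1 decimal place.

8.1 °C

Converting a difference, only the 9/5 scale factor applies: Δ°C = 14.5 × 0.5556 = 8.1 °C.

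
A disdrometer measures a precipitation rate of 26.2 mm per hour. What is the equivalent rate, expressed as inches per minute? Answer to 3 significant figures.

0.0172 in/minute

26.2 mm/hour × 0.0393701 in/mm × 0.0166667 hour/minute = 0.0172 in/minute.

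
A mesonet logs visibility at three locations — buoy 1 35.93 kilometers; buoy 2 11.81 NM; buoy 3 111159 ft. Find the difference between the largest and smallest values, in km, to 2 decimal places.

buoy 2: 11.81 nmi = 21.8721 km.
buoy 3: 111159 ft = 33.8813 km.
Spread: 35.9300 − 21.8721 = 14.06 km.

14.06 km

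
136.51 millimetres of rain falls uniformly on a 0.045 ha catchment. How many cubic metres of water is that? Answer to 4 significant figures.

Area: 0.045 ha = 450 m².
1 mm over 1 m² is 1 L, so volume = 136.51 × 450 = 61429.5 L = 61.43 m³.

61.43 cubic metres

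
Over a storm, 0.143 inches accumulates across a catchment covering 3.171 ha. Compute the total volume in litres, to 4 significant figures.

115200 litres

Depth: 0.143 in × 25.4 = 3.6322 mm.
Area: 3.171 ha = 31710 m².
1 mm over 1 m² is 1 L, so volume = 3.6322 × 31710 = 115177.06 L ≈ 115200 L.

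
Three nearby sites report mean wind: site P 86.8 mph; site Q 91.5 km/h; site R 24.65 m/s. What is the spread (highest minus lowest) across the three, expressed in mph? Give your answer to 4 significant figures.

31.66 mph

site Q: 91.5 km/h = 56.8555 mph.
site R: 24.65 m/s = 55.1405 mph.
Spread: 86.8000 − 55.1405 = 31.66 mph.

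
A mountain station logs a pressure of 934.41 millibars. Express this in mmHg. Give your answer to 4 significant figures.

700.9 mmHg

1 mb = 0.750062 mmHg, so 934.41 × 0.750062 = 700.9 mmHg.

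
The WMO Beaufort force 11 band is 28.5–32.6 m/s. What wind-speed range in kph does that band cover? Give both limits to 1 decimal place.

102.6 to 117.4 km/h

28.5–32.6 m/s × 3.6 = 102.6–117.4 km/h.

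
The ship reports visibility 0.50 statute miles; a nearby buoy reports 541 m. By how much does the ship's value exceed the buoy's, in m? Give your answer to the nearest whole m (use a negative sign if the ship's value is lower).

264 m

the ship: 0.50 SM = 804.67 m.
Difference: 804.67 − 541.00 = 264 m.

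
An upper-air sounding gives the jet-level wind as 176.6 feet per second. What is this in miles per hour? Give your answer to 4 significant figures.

1 ft/s = 0.681818 mph, so 176.6 × 0.681818 = 120.4 mph.

120.4 mph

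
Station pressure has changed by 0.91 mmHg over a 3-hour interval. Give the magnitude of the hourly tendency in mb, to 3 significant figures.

0.91 mmHg / 3 h × 1.33322 mb/mmHg = 0.404 mb/h.

0.404 mb per hour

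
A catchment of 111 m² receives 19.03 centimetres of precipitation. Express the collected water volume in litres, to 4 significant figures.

Depth: 19.03 cm × 10 = 190.3 mm.
1 mm over 1 m² is 1 L, so volume = 190.3 × 111 = 21123.3 L ≈ 21120 L.

21120 litres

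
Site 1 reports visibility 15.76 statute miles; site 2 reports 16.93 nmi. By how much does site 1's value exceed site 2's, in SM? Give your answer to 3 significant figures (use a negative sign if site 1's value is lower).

-3.72 SM

site 2: 16.93 nmi = 19.4827 SM.
Difference: 15.7600 − 19.4827 = -3.72 SM.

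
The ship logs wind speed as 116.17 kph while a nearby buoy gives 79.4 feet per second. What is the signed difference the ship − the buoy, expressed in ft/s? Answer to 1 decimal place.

26.5 ft/s

the ship: 116.17 km/h = 105.871 ft/s.
Difference: 105.871 − 79.400 = 26.5 ft/s.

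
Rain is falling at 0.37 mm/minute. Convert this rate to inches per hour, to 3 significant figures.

0.874 in/hour

0.37 mm/minute × 0.0393701 in/mm × 60 minute/hour = 0.874 in/hour.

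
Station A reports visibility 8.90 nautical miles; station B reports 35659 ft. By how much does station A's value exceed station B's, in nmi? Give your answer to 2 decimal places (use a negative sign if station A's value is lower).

3.03 nmi

station B: 35659 ft = 5.8687 nmi.
Difference: 8.9000 − 5.8687 = 3.03 nmi.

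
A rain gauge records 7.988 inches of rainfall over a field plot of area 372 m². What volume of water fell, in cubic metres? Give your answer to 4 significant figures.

Depth: 7.988 in × 25.4 = 202.8952 mm.
1 mm over 1 m² is 1 L, so volume = 202.8952 × 372 = 75477.014 L = 75.48 m³.

75.48 cubic metres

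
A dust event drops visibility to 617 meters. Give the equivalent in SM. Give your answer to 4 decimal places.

1 m = 0.000621371 SM, so 617 × 0.000621371 = 0.3834 SM.

0.3834 SM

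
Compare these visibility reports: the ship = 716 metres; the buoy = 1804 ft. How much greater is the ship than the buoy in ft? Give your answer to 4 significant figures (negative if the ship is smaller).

545.1 ft

the ship: 716 m = 2349.081 ft.
Difference: 2349.081 − 1804.000 = 545.1 ft.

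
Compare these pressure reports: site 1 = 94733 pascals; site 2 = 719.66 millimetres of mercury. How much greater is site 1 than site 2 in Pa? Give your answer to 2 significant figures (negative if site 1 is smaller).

-1200 Pa

site 2: 719.66 mmHg = 95946.79 Pa.
Difference: 94733.00 − 95946.79 = -1200 Pa.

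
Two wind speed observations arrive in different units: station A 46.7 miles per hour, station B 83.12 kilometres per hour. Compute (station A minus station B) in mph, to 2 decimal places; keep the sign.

station B: 83.12 km/h = 51.6484 mph.
Difference: 46.7000 − 51.6484 = -4.95 mph.

-4.95 mph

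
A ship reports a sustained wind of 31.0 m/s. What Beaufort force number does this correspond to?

Beaufort force 11

31.0 m/s lies in the Beaufort 11 band (violent storm, 28.5–32.6 m/s).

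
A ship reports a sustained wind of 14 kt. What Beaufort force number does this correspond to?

Beaufort force 4

14 kt lies in the Beaufort 4 band (moderate breeze, 11–16 kt).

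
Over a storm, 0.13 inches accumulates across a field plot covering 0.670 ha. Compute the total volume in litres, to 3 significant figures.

Depth: 0.13 in × 25.4 = 3.302 mm.
Area: 0.670 ha = 6700 m².
1 mm over 1 m² is 1 L, so volume = 3.302 × 6700 = 22123.4 L ≈ 22100 L.

22100 litres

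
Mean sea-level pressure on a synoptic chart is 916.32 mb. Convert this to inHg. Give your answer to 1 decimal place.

1 mb = 0.02953 inHg, so 916.32 × 0.02953 = 27.1 inHg.

27.1 inHg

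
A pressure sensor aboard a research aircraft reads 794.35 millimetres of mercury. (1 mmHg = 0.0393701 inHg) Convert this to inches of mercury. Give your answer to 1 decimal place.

1 mmHg = 0.0393701 inHg, so 794.35 × 0.0393701 = 31.3 inHg.

31.3 inHg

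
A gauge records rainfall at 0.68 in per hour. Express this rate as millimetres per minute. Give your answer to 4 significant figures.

0.2879 mm/minute

0.68 in/hour × 25.4 mm/in × 0.0166667 hour/minute = 0.2879 mm/minute.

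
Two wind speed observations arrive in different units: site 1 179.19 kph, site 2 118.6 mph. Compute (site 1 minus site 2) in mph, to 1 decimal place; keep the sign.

site 1: 179.19 km/h = 111.344 mph.
Difference: 111.344 − 118.600 = -7.3 mph.

-7.3 mph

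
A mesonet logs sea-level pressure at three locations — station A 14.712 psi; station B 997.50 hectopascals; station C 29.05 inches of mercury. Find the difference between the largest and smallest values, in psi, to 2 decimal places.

0.44 psi

station B: 997.50 hPa = 14.4675 psi.
station C: 29.05 inHg = 14.2680 psi.
Spread: 14.7120 − 14.2680 = 0.44 psi.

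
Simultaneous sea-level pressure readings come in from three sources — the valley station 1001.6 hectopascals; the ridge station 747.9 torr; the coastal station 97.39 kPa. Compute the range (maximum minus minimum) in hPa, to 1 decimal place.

27.7 hPa

the ridge station: 747.9 mmHg = 997.118 hPa.
the coastal station: 97.39 kPa = 973.900 hPa.
Spread: 1001.600 − 973.900 = 27.7 hPa.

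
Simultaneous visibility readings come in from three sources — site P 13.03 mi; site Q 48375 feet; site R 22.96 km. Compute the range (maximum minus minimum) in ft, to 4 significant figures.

site P: 13.03 SM = 68798.40 ft.
site R: 22.96 km = 75328.08 ft.
Spread: 75328.08 − 48375.00 = 26950 ft.

26950 ft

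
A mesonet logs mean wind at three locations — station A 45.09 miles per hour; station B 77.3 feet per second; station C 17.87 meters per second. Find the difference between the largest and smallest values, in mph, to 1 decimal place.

12.7 mph

station B: 77.3 ft/s = 52.705 mph.
station C: 17.87 m/s = 39.974 mph.
Spread: 52.705 − 39.974 = 12.7 mph.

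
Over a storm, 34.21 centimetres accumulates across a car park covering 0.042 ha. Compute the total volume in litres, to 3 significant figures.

144000 litres

Depth: 34.21 cm × 10 = 342.1 mm.
Area: 0.042 ha = 420 m².
1 mm over 1 m² is 1 L, so volume = 342.1 × 420 = 143682 L ≈ 144000 L.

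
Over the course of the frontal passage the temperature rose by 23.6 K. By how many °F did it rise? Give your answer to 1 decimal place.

42.5 °F

A change of 1 °C equals a change of 1.8 °F: Δ°F = 23.6 × 1.8 = 42.5 °F.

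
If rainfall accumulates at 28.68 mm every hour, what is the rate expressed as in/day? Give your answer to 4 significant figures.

27.10 in/day

28.68 mm/hour × 0.0393701 in/mm × 24 hour/day = 27.10 in/day.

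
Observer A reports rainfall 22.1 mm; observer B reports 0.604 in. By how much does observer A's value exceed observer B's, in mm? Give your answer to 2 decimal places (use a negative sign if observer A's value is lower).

6.76 mm

observer B: 0.604 in = 15.3416 mm.
Difference: 22.1000 − 15.3416 = 6.76 mm.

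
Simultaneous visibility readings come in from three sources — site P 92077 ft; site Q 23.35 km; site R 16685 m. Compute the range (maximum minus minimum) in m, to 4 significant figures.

site P: 92077 ft = 28065.07 m.
site Q: 23.35 km = 23350.00 m.
Spread: 28065.07 − 16685.00 = 11380 m.

11380 m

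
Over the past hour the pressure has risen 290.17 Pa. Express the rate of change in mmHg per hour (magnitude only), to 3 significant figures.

2.18 mmHg per hour

290.17 Pa / 1 h × 0.00750062 mmHg/Pa = 2.18 mmHg/h.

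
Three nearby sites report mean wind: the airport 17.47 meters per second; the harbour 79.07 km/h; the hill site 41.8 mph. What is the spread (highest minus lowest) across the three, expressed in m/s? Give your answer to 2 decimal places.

4.49 m/s

the harbour: 79.07 km/h = 21.9639 m/s.
the hill site: 41.8 mph = 18.6863 m/s.
Spread: 21.9639 − 17.4700 = 4.49 m/s.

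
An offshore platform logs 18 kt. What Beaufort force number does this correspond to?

18 kt lies in the Beaufort 5 band (fresh breeze, 17–21 kt).

Beaufort force 5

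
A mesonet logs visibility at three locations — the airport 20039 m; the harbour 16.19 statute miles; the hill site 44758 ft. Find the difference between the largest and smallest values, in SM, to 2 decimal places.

7.71 SM

the airport: 20039 m = 12.4517 SM.
the hill site: 44758 ft = 8.4769 SM.
Spread: 16.1900 − 8.4769 = 7.71 SM.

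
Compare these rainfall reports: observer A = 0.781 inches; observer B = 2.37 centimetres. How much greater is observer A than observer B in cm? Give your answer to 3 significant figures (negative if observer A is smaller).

observer A: 0.781 in = 1.98374 cm.
Difference: 1.98374 − 2.37000 = -0.386 cm.

-0.386 cm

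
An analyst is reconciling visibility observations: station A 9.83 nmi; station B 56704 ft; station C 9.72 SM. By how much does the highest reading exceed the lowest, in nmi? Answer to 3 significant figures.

station B: 56704 ft = 9.3323 nmi.
station C: 9.72 SM = 8.4464 nmi.
Spread: 9.8300 − 8.4464 = 1.38 nmi.

1.38 nmi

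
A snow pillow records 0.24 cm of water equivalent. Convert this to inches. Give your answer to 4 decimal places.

0.0945 in

1 cm = 0.393701 in, so 0.24 × 0.393701 = 0.0945 in.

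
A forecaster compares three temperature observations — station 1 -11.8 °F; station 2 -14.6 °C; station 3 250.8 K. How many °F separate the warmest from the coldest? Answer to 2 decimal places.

station 1: -11.8 °F = -24.333 °C.
station 3: 250.8 K = -22.350 °C.
Spread: (-14.600) − (-24.333) = 9.733 °C = 17.52 °F.

17.52 °F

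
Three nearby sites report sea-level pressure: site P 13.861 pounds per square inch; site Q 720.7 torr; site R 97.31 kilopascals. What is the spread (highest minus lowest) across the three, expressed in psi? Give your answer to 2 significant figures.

0.25 psi

site Q: 720.7 mmHg = 13.9360 psi.
site R: 97.31 kPa = 14.1136 psi.
Spread: 14.1136 − 13.8610 = 0.25 psi.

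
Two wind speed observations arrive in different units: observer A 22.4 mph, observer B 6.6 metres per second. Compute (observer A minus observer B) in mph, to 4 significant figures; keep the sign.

observer B: 6.6 m/s = 14.76378 mph.
Difference: 22.40000 − 14.76378 = 7.636 mph.

7.636 mph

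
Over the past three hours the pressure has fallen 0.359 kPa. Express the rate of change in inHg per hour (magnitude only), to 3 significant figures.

0.0353 inHg per hour

0.359 kPa / 3 h × 0.2953 inHg/kPa = 0.0353 inHg/h.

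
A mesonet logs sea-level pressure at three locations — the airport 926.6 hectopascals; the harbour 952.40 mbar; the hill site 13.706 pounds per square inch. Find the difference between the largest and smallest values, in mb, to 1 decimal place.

the airport: 926.6 hPa = 926.600 mb.
the hill site: 13.706 psi = 944.995 mb.
Spread: 952.400 − 926.600 = 25.8 mb.

25.8 mb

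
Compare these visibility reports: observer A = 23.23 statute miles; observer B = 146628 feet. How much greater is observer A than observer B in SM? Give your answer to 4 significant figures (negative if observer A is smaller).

observer B: 146628 ft = 27.77045 SM.
Difference: 23.23000 − 27.77045 = -4.540 SM.

-4.540 SM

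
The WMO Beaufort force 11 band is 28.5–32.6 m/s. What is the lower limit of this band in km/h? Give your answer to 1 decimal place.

28.5–32.6 m/s × 3.6 = 102.6–117.4 km/h.

102.6 km/h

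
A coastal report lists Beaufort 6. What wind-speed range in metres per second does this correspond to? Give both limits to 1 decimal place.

10.8 to 13.8 m/s

Beaufort 6 (strong breeze) spans 10.8–13.8 m/s.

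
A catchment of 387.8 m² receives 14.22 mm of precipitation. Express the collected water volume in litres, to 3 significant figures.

1 mm over 1 m² is 1 L, so volume = 14.22 × 387.8 = 5514.516 L ≈ 5510 L.

5510 litres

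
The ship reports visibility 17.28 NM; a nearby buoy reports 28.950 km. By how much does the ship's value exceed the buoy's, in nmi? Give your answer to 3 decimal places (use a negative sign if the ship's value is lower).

1.648 nmi

the buoy: 28.950 km = 15.63175 nmi.
Difference: 17.28000 − 15.63175 = 1.648 nmi.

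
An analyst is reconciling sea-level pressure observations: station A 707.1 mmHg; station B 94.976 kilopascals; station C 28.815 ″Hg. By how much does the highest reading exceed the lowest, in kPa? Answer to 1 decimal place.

3.3 kPa

station A: 707.1 mmHg = 94.272 kPa.
station C: 28.815 inHg = 97.579 kPa.
Spread: 97.579 − 94.272 = 3.3 kPa.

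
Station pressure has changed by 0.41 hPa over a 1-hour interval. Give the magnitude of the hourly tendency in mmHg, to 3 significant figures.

0.308 mmHg per hour

0.41 hPa / 1 h × 0.750062 mmHg/hPa = 0.308 mmHg/h.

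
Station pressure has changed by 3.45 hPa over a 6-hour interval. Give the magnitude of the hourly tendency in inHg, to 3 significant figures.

0.0170 inHg per hour

3.45 hPa / 6 h × 0.02953 inHg/hPa = 0.0170 inHg/h.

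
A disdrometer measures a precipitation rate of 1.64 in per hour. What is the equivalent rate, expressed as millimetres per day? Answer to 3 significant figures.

1.64 in/hour × 25.4 mm/in × 24 hour/day = 1000 mm/day.

1000 mm/day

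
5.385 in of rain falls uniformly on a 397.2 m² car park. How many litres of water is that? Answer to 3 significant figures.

Depth: 5.385 in × 25.4 = 136.779 mm.
1 mm over 1 m² is 1 L, so volume = 136.779 × 397.2 = 54328.619 L ≈ 54300 L.

54300 litres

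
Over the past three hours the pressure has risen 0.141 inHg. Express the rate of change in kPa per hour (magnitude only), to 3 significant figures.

0.141 inHg / 3 h × 3.38639 kPa/inHg = 0.159 kPa/h.

0.159 kPa per hour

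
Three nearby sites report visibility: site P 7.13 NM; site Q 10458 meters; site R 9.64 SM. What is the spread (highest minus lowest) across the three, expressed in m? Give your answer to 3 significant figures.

site P: 7.13 nmi = 13204.76 m.
site R: 9.64 SM = 15514.08 m.
Spread: 15514.08 − 10458.00 = 5060 m.

5060 m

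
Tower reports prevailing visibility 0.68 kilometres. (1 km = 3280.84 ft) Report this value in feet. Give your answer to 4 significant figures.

1 km = 3280.84 ft, so 0.68 × 3280.84 = 2231 ft.

2231 ft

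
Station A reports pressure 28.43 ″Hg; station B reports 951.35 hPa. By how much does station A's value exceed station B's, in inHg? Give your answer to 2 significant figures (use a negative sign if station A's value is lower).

0.34 inHg

station B: 951.35 hPa = 28.0933 inHg.
Difference: 28.4300 − 28.0933 = 0.34 inHg.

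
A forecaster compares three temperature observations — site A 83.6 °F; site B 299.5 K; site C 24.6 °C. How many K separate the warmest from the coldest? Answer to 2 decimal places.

4.07 K

site A: 83.6 °F = 28.667 °C.
site B: 299.5 K = 26.350 °C.
Spread: 28.667 − 24.600 = 4.067 °C.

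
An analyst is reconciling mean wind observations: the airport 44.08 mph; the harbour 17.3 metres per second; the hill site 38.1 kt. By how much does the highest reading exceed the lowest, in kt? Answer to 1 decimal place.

the airport: 44.08 mph = 38.304 kt.
the harbour: 17.3 m/s = 33.629 kt.
Spread: 38.304 − 33.629 = 4.7 kt.

4.7 kt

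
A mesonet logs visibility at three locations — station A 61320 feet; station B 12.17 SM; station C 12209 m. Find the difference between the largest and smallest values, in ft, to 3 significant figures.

station B: 12.17 SM = 64257.60 ft.
station C: 12209 m = 40055.77 ft.
Spread: 64257.60 − 40055.77 = 24200 ft.

24200 ft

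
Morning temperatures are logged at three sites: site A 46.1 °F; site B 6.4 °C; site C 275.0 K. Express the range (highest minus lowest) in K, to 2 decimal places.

5.98 K

site A: 46.1 °F = 7.833 °C.
site C: 275.0 K = 1.850 °C.
Spread: 7.833 − 1.850 = 5.983 °C.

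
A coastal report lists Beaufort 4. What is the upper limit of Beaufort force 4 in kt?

16 kt

Beaufort 4 (moderate breeze) spans 11–16 knots.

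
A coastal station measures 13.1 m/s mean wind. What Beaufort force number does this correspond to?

Beaufort force 6

13.1 m/s lies in the Beaufort 6 band (strong breeze, 10.8–13.8 m/s).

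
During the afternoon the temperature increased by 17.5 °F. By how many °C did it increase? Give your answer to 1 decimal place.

9.7 °C

For a temperature change the 32° offset cancels: Δ°C = 17.5 × 0.5556 = 9.7 °C.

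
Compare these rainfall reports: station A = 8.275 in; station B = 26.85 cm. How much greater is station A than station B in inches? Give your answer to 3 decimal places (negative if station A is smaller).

-2.296 in

station B: 26.85 cm = 10.57087 in.
Difference: 8.27500 − 10.57087 = -2.296 in.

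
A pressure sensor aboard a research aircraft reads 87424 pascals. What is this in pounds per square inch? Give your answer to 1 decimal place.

12.7 psi

1 Pa = 0.000145038 psi, so 87424 × 0.000145038 = 12.7 psi.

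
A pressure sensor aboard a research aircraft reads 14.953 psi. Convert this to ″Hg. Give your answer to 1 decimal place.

30.4 inHg

1 psi = 2.03602 inHg, so 14.953 × 2.03602 = 30.4 inHg.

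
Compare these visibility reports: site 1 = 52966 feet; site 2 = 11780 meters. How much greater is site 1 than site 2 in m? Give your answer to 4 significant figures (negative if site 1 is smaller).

4364 m

site 1: 52966 ft = 16144.04 m.
Difference: 16144.04 − 11780.00 = 4364 m.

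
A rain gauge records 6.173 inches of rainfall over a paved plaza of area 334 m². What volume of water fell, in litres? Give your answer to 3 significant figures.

52400 litres

Depth: 6.173 in × 25.4 = 156.7942 mm.
1 mm over 1 m² is 1 L, so volume = 156.7942 × 334 = 52369.263 L ≈ 52400 L.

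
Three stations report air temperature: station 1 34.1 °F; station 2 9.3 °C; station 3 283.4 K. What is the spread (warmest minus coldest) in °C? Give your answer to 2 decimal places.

station 1: 34.1 °F = 1.167 °C.
station 3: 283.4 K = 10.250 °C.
Spread: 10.250 − 1.167 = 9.083 °C.

9.08 °C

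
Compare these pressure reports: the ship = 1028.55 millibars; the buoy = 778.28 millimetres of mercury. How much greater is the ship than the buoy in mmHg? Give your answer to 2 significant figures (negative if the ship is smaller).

the ship: 1028.55 mb = 771.476 mmHg.
Difference: 771.476 − 778.280 = -6.8 mmHg.

-6.8 mmHg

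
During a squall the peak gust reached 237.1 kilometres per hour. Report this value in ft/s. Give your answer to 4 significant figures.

216.1 ft/s

1 km/h = 0.911344 ft/s, so 237.1 × 0.911344 = 216.1 ft/s.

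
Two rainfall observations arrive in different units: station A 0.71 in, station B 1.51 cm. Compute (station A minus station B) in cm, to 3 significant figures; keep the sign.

station A: 0.71 in = 1.80340 cm.
Difference: 1.80340 − 1.51000 = 0.293 cm.

0.293 cm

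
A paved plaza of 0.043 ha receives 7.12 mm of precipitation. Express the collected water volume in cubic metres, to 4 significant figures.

Area: 0.043 ha = 430 m².
1 mm over 1 m² is 1 L, so volume = 7.12 × 430 = 3061.6 L = 3.062 m³.

3.062 cubic metres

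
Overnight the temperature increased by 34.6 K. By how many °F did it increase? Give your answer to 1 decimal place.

A change of 1 °C equals a change of 1.8 °F: Δ°F = 34.6 × 1.8 = 62.3 °F.

62.3 °F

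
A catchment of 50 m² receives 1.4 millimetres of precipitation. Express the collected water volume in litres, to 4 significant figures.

1 mm over 1 m² is 1 L, so volume = 1.4 × 50 = 70 L ≈ 70.00 L.

70.00 litres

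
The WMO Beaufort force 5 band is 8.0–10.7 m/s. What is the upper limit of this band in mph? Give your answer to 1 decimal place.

23.9 mph

8.0–10.7 m/s × 2.237 = 17.9–23.9 mph.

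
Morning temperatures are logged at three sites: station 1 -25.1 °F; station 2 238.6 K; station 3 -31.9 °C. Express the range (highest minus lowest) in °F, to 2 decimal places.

station 1: -25.1 °F = -31.722 °C.
station 2: 238.6 K = -34.550 °C.
Spread: (-31.722) − (-34.550) = 2.828 °C = 5.09 °F.

5.09 °F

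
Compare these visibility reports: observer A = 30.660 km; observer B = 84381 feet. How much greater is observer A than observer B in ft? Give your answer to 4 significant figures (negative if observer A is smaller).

16210 ft

observer A: 30.660 km = 100590.55 ft.
Difference: 100590.55 − 84381.00 = 16210 ft.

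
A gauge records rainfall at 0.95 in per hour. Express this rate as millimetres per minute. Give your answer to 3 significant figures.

0.402 mm/minute

0.95 in/hour × 25.4 mm/in × 0.0166667 hour/minute = 0.402 mm/minute.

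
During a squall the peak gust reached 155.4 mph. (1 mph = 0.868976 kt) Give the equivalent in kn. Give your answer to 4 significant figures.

1 mph = 0.868976 kt, so 155.4 × 0.868976 = 135.0 kt.

135.0 kt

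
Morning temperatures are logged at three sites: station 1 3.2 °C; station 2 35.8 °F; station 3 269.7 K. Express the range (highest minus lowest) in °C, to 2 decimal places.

station 2: 35.8 °F = 2.111 °C.
station 3: 269.7 K = -3.450 °C.
Spread: 3.200 − (-3.450) = 6.650 °C.

6.65 °C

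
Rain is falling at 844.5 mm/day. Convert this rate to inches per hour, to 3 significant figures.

844.5 mm/day × 0.0393701 in/mm × 0.0416667 day/hour = 1.39 in/hour.

1.39 in/hour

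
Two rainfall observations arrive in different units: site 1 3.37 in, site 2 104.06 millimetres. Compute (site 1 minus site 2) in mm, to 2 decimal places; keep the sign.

-18.46 mm

site 1: 3.37 in = 85.5980 mm.
Difference: 85.5980 − 104.0600 = -18.46 mm.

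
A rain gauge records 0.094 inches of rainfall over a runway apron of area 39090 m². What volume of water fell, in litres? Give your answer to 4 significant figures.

Depth: 0.094 in × 25.4 = 2.3876 mm.
1 mm over 1 m² is 1 L, so volume = 2.3876 × 39090 = 93331.284 L ≈ 93330 L.

93330 litres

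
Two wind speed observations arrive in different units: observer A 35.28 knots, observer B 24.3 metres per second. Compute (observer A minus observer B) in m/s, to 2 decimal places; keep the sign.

-6.15 m/s

observer A: 35.28 kt = 18.1496 m/s.
Difference: 18.1496 − 24.3000 = -6.15 m/s.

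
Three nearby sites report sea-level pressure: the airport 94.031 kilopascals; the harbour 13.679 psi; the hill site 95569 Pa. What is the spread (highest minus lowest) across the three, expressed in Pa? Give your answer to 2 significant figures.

1500 Pa

the airport: 94.031 kPa = 94031.00 Pa.
the harbour: 13.679 psi = 94313.39 Pa.
Spread: 95569.00 − 94031.00 = 1500 Pa.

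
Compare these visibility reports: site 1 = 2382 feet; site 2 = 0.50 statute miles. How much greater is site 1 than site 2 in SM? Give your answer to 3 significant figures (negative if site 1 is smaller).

-0.0489 SM

site 1: 2382 ft = 0.451136 SM.
Difference: 0.451136 − 0.500000 = -0.0489 SM.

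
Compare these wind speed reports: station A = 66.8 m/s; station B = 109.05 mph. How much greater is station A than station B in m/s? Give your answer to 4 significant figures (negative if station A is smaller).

station B: 109.05 mph = 48.7497 m/s.
Difference: 66.8000 − 48.7497 = 18.05 m/s.

18.05 m/s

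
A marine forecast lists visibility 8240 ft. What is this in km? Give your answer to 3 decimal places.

2.512 km

1 ft = 0.0003048 km, so 8240 × 0.0003048 = 2.512 km.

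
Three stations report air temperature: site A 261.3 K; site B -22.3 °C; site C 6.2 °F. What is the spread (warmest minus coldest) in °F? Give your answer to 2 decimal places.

18.81 °F

site A: 261.3 K = -11.850 °C.
site C: 6.2 °F = -14.333 °C.
Spread: (-11.850) − (-22.300) = 10.450 °C = 18.81 °F.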